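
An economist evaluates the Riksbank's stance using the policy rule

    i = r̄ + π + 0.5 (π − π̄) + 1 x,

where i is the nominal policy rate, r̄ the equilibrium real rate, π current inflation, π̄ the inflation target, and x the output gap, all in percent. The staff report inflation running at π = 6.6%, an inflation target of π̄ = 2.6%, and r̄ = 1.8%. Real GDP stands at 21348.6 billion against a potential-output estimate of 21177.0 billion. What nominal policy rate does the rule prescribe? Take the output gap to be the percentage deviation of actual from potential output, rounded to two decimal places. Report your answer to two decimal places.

Output gap = 100 × (21348.6 − 21177.0) / 21177.0 = 0.81%.
i = 1.80 + 6.60 + 0.5 × (6.60 − 2.60) + 1 × 0.81
   = 1.80 + 6.6 + 2 + 0.81 = 11.21

11.21%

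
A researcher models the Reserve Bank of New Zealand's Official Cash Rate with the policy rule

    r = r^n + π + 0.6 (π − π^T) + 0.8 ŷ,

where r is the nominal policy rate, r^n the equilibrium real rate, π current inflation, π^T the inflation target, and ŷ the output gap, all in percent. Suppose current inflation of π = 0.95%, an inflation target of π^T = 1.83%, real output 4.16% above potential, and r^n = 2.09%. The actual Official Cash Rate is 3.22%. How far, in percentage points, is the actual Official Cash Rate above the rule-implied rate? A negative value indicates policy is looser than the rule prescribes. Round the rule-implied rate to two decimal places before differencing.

Output 4.16% above potential → ŷ = 4.16.
r = 2.09 + 0.95 + 0.6 × (0.95 − 1.83) + 0.8 × 4.16
   = 2.09 + 0.95 − 0.528 + 3.328 = 5.84
Deviation = 3.22 − 5.84 = -2.62 pp.

-2.62 pp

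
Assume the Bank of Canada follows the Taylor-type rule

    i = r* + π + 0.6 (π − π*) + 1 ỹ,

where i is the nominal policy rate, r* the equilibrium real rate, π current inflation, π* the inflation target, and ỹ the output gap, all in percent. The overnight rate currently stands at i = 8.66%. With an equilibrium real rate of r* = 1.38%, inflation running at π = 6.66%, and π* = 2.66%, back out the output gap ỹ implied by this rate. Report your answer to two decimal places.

1 ỹ = 8.66 − 1.38 − 6.66 − 0.6 × (6.66 − 2.66) = -1.78
ỹ = -1.78 / 1 = -1.78

-1.78%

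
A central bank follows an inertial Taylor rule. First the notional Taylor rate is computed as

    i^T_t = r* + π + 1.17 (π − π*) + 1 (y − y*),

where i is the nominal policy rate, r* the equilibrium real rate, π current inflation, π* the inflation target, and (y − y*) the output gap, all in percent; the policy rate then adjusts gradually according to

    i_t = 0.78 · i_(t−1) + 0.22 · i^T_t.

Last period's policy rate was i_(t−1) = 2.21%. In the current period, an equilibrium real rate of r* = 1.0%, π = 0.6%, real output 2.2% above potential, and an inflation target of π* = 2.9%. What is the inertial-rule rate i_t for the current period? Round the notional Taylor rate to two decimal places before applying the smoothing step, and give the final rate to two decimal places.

1.97%

Output 2.2% above potential → (y − y*) = 2.2.
i^T_t = 1.0 + 0.6 + 1.17 × (0.6 − 2.9) + 1 × 2.2
   = 1.0 + 0.6 − 2.691 + 2.2 = 1.11
i_t = 0.78 × 2.21 + 0.22 × 1.11 = 1.7238 + 0.2442 = 1.97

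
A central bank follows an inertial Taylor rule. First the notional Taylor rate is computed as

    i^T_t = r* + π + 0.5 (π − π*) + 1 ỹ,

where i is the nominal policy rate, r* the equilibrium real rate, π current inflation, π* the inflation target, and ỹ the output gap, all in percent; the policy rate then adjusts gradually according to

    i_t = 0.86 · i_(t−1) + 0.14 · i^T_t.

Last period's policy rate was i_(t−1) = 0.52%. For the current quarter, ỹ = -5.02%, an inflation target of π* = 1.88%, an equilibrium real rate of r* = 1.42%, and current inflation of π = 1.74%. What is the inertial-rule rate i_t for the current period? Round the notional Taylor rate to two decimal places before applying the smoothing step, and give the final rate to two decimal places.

0.18%

i^T_t = 1.42 + 1.74 + 0.5 × (1.74 − 1.88) + 1 × (-5.02)
   = 1.42 + 1.74 − 0.07 − 5.02 = -1.93
i_t = 0.86 × 0.52 + 0.14 × (-1.93) = 0.4472 − 0.2702 = 0.18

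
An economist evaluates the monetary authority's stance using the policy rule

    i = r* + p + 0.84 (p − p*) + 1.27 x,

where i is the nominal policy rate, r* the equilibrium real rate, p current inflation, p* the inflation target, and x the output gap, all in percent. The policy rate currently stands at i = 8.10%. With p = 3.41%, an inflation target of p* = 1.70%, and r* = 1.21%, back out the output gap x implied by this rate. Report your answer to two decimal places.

1.61%

1.27 x = 8.10 − 1.21 − 3.41 − 0.84 × (3.41 − 1.70) = 2.0436
x = 2.0436 / 1.27 = 1.61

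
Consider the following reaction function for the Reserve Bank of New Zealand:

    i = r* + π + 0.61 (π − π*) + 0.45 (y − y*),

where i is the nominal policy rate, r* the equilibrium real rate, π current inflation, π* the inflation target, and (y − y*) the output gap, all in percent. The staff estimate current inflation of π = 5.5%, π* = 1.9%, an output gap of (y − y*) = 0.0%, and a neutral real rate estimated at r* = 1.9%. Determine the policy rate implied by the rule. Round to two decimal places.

i = 1.9 + 5.5 + 0.61 × (5.5 − 1.9) + 0.45 × 0.0
   = 1.9 + 5.5 + 2.196 + 0 = 9.60

9.60%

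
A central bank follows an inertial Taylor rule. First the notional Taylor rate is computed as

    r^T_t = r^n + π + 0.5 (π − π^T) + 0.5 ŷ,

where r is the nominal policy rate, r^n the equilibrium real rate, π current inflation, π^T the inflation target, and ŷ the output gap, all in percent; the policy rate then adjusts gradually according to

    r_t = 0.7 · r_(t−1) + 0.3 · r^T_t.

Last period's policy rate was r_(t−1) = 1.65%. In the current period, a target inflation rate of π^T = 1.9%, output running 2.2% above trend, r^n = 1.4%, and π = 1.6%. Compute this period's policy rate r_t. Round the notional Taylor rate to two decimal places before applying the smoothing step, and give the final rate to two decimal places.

Output 2.2% above potential → ŷ = 2.2.
r^T_t = 1.4 + 1.6 + 0.5 × (1.6 − 1.9) + 0.5 × 2.2
   = 1.4 + 1.6 − 0.15 + 1.1 = 3.95
r_t = 0.7 × 1.65 + 0.3 × 3.95 = 1.155 + 1.185 = 2.34

2.34%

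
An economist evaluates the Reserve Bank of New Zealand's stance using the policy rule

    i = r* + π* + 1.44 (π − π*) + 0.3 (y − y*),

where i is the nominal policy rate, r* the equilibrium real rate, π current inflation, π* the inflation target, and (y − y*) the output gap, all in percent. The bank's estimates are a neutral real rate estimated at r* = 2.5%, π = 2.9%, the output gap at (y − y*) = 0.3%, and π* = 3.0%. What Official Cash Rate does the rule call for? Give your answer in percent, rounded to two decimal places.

i = 2.5 + 3.0 + 1.44 × (2.9 − 3.0) + 0.3 × 0.3
   = 2.5 + 3 − 0.144 + 0.09 = 5.45

5.45%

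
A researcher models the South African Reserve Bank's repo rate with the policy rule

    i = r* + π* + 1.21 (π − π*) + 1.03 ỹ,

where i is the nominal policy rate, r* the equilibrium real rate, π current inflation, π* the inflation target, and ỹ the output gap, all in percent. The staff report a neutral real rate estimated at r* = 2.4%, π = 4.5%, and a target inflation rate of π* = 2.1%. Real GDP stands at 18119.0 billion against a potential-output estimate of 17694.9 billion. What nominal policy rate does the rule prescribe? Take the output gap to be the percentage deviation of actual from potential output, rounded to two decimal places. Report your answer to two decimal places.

9.88%

Output gap = 100 × (18119.0 − 17694.9) / 17694.9 = 2.40%.
i = 2.40 + 2.10 + 1.21 × (4.50 − 2.10) + 1.03 × 2.40
   = 2.40 + 2.1 + 2.904 + 2.472 = 9.88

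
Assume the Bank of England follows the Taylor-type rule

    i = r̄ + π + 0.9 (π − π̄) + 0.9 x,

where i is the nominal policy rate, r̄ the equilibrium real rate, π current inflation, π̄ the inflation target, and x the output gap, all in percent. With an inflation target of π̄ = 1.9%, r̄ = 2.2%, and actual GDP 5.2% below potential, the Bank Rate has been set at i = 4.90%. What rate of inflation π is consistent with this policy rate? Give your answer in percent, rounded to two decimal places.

4.78%

Output 5.2% below potential → x = -5.2.
Collecting π: i = r̄ + (1 + 0.9) π − 0.9 π̄ + 0.9 x
1.9 π = 4.90 − 2.2 + 0.9 × 1.9 − 0.9 × (-5.2) = 9.09
π = 9.09 / 1.9 = 4.78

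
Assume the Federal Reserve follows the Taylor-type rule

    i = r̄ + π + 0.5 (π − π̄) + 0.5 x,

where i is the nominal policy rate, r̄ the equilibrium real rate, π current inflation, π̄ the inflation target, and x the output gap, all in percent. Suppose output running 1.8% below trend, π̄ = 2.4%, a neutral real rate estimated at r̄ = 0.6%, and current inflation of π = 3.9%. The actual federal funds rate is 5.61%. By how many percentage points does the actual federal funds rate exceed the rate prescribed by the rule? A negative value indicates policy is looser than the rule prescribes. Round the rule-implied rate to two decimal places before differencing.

Output 1.8% below potential → x = -1.8.
i = 0.6 + 3.9 + 0.5 × (3.9 − 2.4) + 0.5 × (-1.8)
   = 0.6 + 3.9 + 0.75 − 0.9 = 4.35
Deviation = 5.61 − 4.35 = 1.26 pp.

1.26 pp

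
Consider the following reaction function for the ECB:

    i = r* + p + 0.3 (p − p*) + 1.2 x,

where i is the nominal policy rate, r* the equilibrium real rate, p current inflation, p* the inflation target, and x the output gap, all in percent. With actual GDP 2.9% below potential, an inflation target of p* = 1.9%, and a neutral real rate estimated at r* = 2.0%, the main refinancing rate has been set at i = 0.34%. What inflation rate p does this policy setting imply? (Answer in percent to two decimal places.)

Output 2.9% below potential → x = -2.9.
Collecting p: i = r* + (1 + 0.3) p − 0.3 p* + 1.2 x
1.3 p = 0.34 − 2.0 + 0.3 × 1.9 − 1.2 × (-2.9) = 2.39
p = 2.39 / 1.3 = 1.84

1.84%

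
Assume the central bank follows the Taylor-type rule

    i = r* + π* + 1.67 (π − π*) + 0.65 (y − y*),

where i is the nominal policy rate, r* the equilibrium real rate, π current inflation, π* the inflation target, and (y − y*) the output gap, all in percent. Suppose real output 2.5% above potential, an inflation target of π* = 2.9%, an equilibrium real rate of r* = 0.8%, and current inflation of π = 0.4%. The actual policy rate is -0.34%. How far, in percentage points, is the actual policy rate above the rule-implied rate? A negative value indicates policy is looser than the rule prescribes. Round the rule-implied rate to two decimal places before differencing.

-1.49 pp

Output 2.5% above potential → (y − y*) = 2.5.
i = 0.8 + 2.9 + 1.67 × (0.4 − 2.9) + 0.65 × 2.5
   = 0.8 + 2.9 − 4.175 + 1.625 = 1.15
Deviation = -0.34 − 1.15 = -1.49 pp.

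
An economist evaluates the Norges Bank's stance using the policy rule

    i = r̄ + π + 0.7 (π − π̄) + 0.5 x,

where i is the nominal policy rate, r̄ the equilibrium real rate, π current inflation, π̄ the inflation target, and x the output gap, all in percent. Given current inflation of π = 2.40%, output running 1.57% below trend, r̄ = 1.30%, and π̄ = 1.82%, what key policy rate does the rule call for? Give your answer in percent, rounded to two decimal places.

Output 1.57% below potential → x = -1.57.
i = 1.30 + 2.40 + 0.7 × (2.40 − 1.82) + 0.5 × (-1.57)
   = 1.30 + 2.4 + 0.406 − 0.785 = 3.32

3.32%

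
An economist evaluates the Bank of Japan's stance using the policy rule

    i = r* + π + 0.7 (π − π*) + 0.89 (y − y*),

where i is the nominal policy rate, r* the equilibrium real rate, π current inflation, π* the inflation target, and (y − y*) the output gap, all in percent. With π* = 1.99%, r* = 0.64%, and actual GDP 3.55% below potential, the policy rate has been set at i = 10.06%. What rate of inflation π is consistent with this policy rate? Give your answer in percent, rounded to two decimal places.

8.22%

Output 3.55% below potential → (y − y*) = -3.55.
Collecting π: i = r* + (1 + 0.7) π − 0.7 π* + 0.89 (y − y*)
1.7 π = 10.06 − 0.64 + 0.7 × 1.99 − 0.89 × (-3.55) = 13.9725
π = 13.9725 / 1.7 = 8.22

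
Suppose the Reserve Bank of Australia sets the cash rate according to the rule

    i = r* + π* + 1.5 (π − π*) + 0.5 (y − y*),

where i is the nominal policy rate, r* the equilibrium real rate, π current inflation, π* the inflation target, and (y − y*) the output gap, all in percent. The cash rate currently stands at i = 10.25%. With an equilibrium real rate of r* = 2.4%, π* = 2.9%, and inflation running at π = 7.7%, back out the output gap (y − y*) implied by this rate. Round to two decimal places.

0.5 (y − y*) = 10.25 − 2.4 − 2.9 − 1.5 × (7.7 − 2.9) = -2.25
(y − y*) = -2.25 / 0.5 = -4.50

-4.50%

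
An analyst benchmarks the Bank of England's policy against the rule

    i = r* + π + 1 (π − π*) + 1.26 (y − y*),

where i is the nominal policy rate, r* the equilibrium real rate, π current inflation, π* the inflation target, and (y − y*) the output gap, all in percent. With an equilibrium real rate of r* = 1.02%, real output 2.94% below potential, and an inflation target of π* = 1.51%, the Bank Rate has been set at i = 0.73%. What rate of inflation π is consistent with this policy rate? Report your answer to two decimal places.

Output 2.94% below potential → (y − y*) = -2.94.
Collecting π: i = r* + (1 + 1) π − 1 π* + 1.26 (y − y*)
2 π = 0.73 − 1.02 + 1 × 1.51 − 1.26 × (-2.94) = 4.9244
π = 4.9244 / 2 = 2.46

2.46%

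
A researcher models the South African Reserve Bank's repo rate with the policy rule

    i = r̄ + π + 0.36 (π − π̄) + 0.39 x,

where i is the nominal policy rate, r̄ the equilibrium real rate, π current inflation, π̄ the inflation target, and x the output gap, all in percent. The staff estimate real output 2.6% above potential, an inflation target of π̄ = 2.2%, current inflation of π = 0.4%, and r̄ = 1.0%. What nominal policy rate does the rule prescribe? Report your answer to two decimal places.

1.77%

Output 2.6% above potential → x = 2.6.
i = 1.0 + 0.4 + 0.36 × (0.4 − 2.2) + 0.39 × 2.6
   = 1.0 + 0.4 − 0.648 + 1.014 = 1.77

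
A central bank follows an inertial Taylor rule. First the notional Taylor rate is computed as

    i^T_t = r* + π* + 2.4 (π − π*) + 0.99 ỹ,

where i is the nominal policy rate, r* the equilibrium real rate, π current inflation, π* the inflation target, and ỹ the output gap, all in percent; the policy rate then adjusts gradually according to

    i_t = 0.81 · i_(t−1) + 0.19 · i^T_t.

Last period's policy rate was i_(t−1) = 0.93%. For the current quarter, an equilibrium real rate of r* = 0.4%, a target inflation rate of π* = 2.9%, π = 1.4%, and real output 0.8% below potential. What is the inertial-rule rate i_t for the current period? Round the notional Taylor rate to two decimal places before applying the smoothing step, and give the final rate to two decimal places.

0.55%

Output 0.8% below potential → ỹ = -0.8.
i^T_t = 0.4 + 2.9 + 2.4 × (1.4 − 2.9) + 0.99 × (-0.8)
   = 0.4 + 2.9 − 3.6 − 0.792 = -1.09
i_t = 0.81 × 0.93 + 0.19 × (-1.09) = 0.7533 − 0.2071 = 0.55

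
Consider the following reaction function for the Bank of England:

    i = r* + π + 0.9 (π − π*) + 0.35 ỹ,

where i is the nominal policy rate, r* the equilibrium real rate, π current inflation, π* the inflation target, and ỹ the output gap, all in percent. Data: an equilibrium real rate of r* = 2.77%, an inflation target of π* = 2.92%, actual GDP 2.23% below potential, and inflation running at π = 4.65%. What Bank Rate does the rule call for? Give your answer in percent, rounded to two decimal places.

8.20%

Output 2.23% below potential → ỹ = -2.23.
i = 2.77 + 4.65 + 0.9 × (4.65 − 2.92) + 0.35 × (-2.23)
   = 2.77 + 4.65 + 1.557 − 0.7805 = 8.20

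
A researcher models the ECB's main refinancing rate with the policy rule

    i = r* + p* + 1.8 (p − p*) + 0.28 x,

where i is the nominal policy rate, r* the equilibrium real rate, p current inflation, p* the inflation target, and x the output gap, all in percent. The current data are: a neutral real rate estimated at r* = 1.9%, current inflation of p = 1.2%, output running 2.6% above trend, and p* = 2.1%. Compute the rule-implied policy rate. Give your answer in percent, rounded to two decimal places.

3.11%

Output 2.6% above potential → x = 2.6.
i = 1.9 + 2.1 + 1.8 × (1.2 − 2.1) + 0.28 × 2.6
   = 1.9 + 2.1 − 1.62 + 0.728 = 3.11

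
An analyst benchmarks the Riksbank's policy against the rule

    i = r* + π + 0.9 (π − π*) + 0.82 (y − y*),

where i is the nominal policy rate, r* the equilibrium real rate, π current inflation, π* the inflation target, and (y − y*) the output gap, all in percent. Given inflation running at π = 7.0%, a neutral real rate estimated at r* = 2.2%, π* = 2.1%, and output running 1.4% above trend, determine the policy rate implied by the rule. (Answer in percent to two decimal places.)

14.76%

Output 1.4% above potential → (y − y*) = 1.4.
i = 2.2 + 7.0 + 0.9 × (7.0 − 2.1) + 0.82 × 1.4
   = 2.2 + 7 + 4.41 + 1.148 = 14.76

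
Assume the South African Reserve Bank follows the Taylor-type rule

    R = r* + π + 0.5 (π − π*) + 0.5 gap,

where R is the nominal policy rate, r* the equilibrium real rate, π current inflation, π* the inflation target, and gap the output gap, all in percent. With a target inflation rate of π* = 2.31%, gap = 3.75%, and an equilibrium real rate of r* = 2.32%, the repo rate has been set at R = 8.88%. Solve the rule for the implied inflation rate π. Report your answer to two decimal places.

Collecting π: R = r* + (1 + 0.5) π − 0.5 π* + 0.5 gap
1.5 π = 8.88 − 2.32 + 0.5 × 2.31 − 0.5 × 3.75 = 5.84
π = 5.84 / 1.5 = 3.89

3.89%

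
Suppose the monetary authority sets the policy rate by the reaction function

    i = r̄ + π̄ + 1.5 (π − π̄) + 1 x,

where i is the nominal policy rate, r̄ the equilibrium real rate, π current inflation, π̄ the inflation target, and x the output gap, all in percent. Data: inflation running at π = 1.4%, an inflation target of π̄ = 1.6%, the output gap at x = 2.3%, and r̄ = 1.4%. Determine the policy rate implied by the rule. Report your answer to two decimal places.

i = 1.4 + 1.6 + 1.5 × (1.4 − 1.6) + 1 × 2.3
   = 1.4 + 1.6 − 0.3 + 2.3 = 5.00

5.00%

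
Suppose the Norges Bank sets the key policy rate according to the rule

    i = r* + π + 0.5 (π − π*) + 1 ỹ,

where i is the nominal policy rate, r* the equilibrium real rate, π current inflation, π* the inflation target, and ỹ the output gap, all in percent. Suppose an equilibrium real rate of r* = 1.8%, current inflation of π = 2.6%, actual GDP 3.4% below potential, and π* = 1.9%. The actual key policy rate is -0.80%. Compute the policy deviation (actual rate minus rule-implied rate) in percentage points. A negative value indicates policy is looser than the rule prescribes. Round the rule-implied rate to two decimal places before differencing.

Output 3.4% below potential → ỹ = -3.4.
i = 1.8 + 2.6 + 0.5 × (2.6 − 1.9) + 1 × (-3.4)
   = 1.8 + 2.6 + 0.35 − 3.4 = 1.35
Deviation = -0.80 − 1.35 = -2.15 pp.

-2.15 pp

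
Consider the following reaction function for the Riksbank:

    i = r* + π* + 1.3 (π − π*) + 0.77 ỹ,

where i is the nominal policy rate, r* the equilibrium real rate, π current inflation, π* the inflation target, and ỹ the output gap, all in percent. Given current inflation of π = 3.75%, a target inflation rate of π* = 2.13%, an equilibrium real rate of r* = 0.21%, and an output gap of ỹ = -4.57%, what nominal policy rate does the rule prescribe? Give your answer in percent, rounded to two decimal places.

0.93%

i = 0.21 + 2.13 + 1.3 × (3.75 − 2.13) + 0.77 × (-4.57)
   = 0.21 + 2.13 + 2.106 − 3.5189 = 0.93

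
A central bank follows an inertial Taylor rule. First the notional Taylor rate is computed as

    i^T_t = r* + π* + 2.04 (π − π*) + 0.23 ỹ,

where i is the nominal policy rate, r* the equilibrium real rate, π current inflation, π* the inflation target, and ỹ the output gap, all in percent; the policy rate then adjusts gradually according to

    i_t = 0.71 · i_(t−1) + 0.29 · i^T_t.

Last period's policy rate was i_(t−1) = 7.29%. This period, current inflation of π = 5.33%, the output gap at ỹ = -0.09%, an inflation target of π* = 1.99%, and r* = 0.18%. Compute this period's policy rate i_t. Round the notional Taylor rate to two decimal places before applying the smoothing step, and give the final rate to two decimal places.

i^T_t = 0.18 + 1.99 + 2.04 × (5.33 − 1.99) + 0.23 × (-0.09)
   = 0.18 + 1.99 + 6.8136 − 0.0207 = 8.96
i_t = 0.71 × 7.29 + 0.29 × 8.96 = 5.1759 + 2.5984 = 7.77

7.77%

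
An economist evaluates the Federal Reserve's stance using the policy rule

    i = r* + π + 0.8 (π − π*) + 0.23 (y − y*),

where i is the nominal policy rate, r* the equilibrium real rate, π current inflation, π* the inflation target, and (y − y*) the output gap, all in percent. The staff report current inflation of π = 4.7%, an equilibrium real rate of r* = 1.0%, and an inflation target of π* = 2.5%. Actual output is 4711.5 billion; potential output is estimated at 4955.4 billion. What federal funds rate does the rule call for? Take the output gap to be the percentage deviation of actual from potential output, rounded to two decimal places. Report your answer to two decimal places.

6.33%

Output gap = 100 × (4711.5 − 4955.4) / 4955.4 = -4.92%.
i = 1.00 + 4.70 + 0.8 × (4.70 − 2.50) + 0.23 × (-4.92)
   = 1.00 + 4.7 + 1.76 − 1.1316 = 6.33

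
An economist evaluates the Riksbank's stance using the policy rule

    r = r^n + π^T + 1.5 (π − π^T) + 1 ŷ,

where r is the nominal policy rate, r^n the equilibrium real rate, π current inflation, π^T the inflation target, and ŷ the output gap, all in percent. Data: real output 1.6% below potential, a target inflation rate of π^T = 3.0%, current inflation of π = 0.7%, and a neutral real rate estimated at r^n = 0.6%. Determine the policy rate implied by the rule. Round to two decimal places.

Output 1.6% below potential → ŷ = -1.6.
r = 0.6 + 3.0 + 1.5 × (0.7 − 3.0) + 1 × (-1.6)
   = 0.6 + 3 − 3.45 − 1.6 = -1.45

-1.45%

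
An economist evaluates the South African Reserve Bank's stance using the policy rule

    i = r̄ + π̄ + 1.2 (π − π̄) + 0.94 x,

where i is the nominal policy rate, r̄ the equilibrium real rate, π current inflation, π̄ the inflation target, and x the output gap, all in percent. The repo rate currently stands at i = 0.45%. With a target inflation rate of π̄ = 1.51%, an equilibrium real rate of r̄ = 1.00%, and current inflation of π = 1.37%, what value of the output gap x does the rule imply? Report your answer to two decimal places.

0.94 x = 0.45 − 1.00 − 1.51 − 1.2 × (1.37 − 1.51) = -1.892
x = -1.892 / 0.94 = -2.01

-2.01%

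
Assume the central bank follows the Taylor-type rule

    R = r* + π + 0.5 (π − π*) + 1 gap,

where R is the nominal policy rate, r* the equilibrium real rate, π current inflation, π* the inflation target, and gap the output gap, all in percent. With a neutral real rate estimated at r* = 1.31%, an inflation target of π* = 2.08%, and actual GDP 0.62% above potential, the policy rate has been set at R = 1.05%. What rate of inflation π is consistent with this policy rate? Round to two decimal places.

Output 0.62% above potential → gap = 0.62.
Collecting π: R = r* + (1 + 0.5) π − 0.5 π* + 1 gap
1.5 π = 1.05 − 1.31 + 0.5 × 2.08 − 1 × 0.62 = 0.16
π = 0.16 / 1.5 = 0.11

0.11%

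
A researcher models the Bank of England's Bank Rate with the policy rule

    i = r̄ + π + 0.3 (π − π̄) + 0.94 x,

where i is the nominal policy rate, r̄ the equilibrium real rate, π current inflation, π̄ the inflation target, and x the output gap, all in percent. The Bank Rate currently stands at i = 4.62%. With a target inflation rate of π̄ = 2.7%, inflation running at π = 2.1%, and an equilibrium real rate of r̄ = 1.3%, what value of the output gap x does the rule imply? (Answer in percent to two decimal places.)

1.49%

0.94 x = 4.62 − 1.3 − 2.1 − 0.3 × (2.1 − 2.7) = 1.4
x = 1.4 / 0.94 = 1.49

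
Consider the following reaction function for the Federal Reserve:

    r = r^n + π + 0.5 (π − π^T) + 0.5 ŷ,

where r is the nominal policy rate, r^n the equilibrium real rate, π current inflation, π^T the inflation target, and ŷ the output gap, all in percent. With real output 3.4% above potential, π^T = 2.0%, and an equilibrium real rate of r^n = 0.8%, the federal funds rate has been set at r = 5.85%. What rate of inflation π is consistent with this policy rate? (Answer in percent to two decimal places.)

Output 3.4% above potential → ŷ = 3.4.
Collecting π: r = r^n + (1 + 0.5) π − 0.5 π^T + 0.5 ŷ
1.5 π = 5.85 − 0.8 + 0.5 × 2.0 − 0.5 × 3.4 = 4.35
π = 4.35 / 1.5 = 2.90

2.90%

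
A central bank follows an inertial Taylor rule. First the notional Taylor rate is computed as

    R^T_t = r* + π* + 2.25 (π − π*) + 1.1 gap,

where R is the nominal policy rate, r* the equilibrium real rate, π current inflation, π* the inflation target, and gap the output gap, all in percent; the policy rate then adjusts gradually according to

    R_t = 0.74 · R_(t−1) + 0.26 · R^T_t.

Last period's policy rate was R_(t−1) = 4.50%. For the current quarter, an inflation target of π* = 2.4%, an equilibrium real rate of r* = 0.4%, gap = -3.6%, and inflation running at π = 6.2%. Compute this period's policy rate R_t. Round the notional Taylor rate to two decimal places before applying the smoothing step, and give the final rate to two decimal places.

5.25%

R^T_t = 0.4 + 2.4 + 2.25 × (6.2 − 2.4) + 1.1 × (-3.6)
   = 0.4 + 2.4 + 8.55 − 3.96 = 7.39
R_t = 0.74 × 4.50 + 0.26 × 7.39 = 3.33 + 1.9214 = 5.25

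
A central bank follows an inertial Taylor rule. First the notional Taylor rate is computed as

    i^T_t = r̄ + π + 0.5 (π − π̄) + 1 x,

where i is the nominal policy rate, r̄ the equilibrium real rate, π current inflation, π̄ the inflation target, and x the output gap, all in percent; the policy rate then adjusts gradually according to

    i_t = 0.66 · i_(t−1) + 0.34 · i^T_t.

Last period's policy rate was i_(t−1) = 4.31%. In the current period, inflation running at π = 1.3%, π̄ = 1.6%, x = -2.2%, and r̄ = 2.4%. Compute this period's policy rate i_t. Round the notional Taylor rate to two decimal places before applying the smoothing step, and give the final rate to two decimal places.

i^T_t = 2.4 + 1.3 + 0.5 × (1.3 − 1.6) + 1 × (-2.2)
   = 2.4 + 1.3 − 0.15 − 2.2 = 1.35
i_t = 0.66 × 4.31 + 0.34 × 1.35 = 2.8446 + 0.459 = 3.30

3.30%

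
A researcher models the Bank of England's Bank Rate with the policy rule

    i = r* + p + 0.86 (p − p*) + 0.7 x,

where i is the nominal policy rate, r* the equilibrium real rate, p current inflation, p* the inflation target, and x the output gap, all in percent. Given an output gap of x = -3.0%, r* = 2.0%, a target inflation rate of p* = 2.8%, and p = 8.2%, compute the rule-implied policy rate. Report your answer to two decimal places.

12.74%

i = 2.0 + 8.2 + 0.86 × (8.2 − 2.8) + 0.7 × (-3.0)
   = 2.0 + 8.2 + 4.644 − 2.1 = 12.74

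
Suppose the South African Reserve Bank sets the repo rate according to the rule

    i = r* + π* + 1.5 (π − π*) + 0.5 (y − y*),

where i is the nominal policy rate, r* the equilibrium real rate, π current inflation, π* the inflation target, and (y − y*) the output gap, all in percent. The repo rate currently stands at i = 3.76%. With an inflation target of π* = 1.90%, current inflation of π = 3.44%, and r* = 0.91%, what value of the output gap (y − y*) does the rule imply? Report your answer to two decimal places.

-2.72%

0.5 (y − y*) = 3.76 − 0.91 − 1.90 − 1.5 × (3.44 − 1.90) = -1.36
(y − y*) = -1.36 / 0.5 = -2.72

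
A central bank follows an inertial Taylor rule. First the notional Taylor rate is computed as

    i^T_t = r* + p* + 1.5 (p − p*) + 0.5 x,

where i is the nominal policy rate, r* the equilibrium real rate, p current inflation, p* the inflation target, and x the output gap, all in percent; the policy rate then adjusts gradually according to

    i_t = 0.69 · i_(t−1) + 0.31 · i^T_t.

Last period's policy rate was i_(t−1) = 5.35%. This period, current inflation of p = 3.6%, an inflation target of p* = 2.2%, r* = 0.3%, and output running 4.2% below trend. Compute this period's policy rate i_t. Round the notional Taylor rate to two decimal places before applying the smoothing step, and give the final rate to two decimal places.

4.47%

Output 4.2% below potential → x = -4.2.
i^T_t = 0.3 + 2.2 + 1.5 × (3.6 − 2.2) + 0.5 × (-4.2)
   = 0.3 + 2.2 + 2.1 − 2.1 = 2.50
i_t = 0.69 × 5.35 + 0.31 × 2.50 = 3.6915 + 0.775 = 4.47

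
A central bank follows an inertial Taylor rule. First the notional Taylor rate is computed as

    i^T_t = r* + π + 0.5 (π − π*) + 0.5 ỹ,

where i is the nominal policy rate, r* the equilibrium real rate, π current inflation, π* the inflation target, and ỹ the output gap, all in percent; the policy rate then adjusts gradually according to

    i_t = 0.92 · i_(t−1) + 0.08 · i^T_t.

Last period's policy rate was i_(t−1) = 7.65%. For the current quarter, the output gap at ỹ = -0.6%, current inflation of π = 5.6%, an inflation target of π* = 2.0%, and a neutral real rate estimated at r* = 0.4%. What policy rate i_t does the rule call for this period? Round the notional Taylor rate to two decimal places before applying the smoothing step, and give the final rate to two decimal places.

7.64%

i^T_t = 0.4 + 5.6 + 0.5 × (5.6 − 2.0) + 0.5 × (-0.6)
   = 0.4 + 5.6 + 1.8 − 0.3 = 7.50
i_t = 0.92 × 7.65 + 0.08 × 7.50 = 7.038 + 0.6 = 7.64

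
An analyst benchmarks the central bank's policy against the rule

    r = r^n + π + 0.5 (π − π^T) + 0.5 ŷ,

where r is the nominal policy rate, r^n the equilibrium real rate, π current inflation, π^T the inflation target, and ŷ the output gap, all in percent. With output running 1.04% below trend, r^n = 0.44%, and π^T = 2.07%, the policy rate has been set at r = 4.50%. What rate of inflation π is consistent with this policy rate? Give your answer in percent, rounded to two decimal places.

Output 1.04% below potential → ŷ = -1.04.
Collecting π: r = r^n + (1 + 0.5) π − 0.5 π^T + 0.5 ŷ
1.5 π = 4.50 − 0.44 + 0.5 × 2.07 − 0.5 × (-1.04) = 5.615
π = 5.615 / 1.5 = 3.74

3.74%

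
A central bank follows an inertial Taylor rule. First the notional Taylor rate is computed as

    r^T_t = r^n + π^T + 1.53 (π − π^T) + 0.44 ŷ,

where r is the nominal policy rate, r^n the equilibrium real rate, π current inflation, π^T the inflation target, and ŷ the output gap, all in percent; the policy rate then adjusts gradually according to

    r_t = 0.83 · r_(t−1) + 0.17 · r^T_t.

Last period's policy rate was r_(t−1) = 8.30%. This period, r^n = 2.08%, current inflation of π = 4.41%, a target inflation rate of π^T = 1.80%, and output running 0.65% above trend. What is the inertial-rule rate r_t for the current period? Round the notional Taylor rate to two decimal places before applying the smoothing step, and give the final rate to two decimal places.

8.28%

Output 0.65% above potential → ŷ = 0.65.
r^T_t = 2.08 + 1.80 + 1.53 × (4.41 − 1.80) + 0.44 × 0.65
   = 2.08 + 1.8 + 3.9933 + 0.286 = 8.16
r_t = 0.83 × 8.30 + 0.17 × 8.16 = 6.889 + 1.3872 = 8.28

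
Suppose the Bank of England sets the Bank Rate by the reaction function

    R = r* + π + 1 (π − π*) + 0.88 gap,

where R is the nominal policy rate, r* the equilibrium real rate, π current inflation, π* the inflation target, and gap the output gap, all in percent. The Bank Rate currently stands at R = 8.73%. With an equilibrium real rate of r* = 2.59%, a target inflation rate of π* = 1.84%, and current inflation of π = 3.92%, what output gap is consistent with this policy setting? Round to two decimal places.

0.88 gap = 8.73 − 2.59 − 3.92 − 1 × (3.92 − 1.84) = 0.14
gap = 0.14 / 0.88 = 0.16

0.16%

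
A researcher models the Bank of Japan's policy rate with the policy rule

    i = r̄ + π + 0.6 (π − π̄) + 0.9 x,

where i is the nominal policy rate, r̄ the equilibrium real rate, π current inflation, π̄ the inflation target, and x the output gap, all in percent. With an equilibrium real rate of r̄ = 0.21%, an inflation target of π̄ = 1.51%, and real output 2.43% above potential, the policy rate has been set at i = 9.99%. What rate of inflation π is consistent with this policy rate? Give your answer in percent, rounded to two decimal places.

Output 2.43% above potential → x = 2.43.
Collecting π: i = r̄ + (1 + 0.6) π − 0.6 π̄ + 0.9 x
1.6 π = 9.99 − 0.21 + 0.6 × 1.51 − 0.9 × 2.43 = 8.499
π = 8.499 / 1.6 = 5.31

5.31%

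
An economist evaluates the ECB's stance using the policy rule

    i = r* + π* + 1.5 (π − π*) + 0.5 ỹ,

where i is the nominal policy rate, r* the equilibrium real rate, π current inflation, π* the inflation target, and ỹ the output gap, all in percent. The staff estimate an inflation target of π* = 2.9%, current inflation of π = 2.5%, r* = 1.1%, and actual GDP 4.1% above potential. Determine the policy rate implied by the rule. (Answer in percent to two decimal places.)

Output 4.1% above potential → ỹ = 4.1.
i = 1.1 + 2.9 + 1.5 × (2.5 − 2.9) + 0.5 × 4.1
   = 1.1 + 2.9 − 0.6 + 2.05 = 5.45

5.45%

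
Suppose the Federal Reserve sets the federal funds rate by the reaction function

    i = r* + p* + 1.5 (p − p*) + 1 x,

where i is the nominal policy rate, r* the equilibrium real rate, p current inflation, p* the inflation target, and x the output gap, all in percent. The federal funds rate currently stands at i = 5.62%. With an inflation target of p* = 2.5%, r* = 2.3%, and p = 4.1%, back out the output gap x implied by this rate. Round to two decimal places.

-1.58%

1 x = 5.62 − 2.3 − 2.5 − 1.5 × (4.1 − 2.5) = -1.58
x = -1.58 / 1 = -1.58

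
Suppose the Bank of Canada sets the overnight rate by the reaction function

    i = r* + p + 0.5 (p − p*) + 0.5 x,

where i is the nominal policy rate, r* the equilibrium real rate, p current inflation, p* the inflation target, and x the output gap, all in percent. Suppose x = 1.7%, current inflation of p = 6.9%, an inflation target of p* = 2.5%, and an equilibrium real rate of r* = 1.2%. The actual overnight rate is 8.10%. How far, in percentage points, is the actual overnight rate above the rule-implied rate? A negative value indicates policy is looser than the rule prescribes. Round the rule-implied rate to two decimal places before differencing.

i = 1.2 + 6.9 + 0.5 × (6.9 − 2.5) + 0.5 × 1.7
   = 1.2 + 6.9 + 2.2 + 0.85 = 11.15
Deviation = 8.10 − 11.15 = -3.05 pp.

-3.05 pp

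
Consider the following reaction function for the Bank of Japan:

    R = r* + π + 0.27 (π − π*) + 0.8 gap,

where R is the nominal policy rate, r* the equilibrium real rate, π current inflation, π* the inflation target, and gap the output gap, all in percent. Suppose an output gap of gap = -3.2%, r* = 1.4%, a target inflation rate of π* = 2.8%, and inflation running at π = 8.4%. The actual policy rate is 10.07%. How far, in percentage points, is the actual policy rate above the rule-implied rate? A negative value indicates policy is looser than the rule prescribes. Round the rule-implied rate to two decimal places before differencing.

1.32 pp

R = 1.4 + 8.4 + 0.27 × (8.4 − 2.8) + 0.8 × (-3.2)
   = 1.4 + 8.4 + 1.512 − 2.56 = 8.75
Deviation = 10.07 − 8.75 = 1.32 pp.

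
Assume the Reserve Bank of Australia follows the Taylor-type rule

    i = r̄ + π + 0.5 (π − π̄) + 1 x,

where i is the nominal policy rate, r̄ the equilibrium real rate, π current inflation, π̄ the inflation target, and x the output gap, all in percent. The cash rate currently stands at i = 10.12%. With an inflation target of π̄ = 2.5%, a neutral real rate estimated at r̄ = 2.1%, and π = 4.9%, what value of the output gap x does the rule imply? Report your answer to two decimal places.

1.92%

1 x = 10.12 − 2.1 − 4.9 − 0.5 × (4.9 − 2.5) = 1.92
x = 1.92 / 1 = 1.92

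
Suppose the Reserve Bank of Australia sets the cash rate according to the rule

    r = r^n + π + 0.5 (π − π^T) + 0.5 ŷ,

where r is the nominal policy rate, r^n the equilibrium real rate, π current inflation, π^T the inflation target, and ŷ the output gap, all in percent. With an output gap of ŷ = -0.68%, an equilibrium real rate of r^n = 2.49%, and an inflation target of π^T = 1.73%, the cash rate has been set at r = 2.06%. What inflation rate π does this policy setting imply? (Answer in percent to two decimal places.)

Collecting π: r = r^n + (1 + 0.5) π − 0.5 π^T + 0.5 ŷ
1.5 π = 2.06 − 2.49 + 0.5 × 1.73 − 0.5 × (-0.68) = 0.775
π = 0.775 / 1.5 = 0.52

0.52%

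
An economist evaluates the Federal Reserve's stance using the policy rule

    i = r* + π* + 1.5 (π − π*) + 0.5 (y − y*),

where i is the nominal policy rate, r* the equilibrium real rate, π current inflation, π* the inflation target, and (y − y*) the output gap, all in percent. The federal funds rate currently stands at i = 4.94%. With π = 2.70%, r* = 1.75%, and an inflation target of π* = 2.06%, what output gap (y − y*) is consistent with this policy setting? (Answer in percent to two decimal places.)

0.5 (y − y*) = 4.94 − 1.75 − 2.06 − 1.5 × (2.70 − 2.06) = 0.17
(y − y*) = 0.17 / 0.5 = 0.34

0.34%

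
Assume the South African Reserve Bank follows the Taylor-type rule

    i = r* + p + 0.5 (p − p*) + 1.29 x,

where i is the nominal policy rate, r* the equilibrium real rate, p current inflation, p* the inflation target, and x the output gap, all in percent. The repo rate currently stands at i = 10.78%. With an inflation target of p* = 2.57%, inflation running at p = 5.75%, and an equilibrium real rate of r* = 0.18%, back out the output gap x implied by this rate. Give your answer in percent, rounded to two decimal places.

1.29 x = 10.78 − 0.18 − 5.75 − 0.5 × (5.75 − 2.57) = 3.26
x = 3.26 / 1.29 = 2.53

2.53%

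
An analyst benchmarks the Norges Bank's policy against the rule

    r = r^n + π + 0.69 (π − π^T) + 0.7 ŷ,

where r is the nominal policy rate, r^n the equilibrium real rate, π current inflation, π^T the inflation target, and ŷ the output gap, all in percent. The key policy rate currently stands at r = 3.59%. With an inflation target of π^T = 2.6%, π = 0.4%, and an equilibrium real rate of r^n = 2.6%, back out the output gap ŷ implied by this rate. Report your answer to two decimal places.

3.01%

0.7 ŷ = 3.59 − 2.6 − 0.4 − 0.69 × (0.4 − 2.6) = 2.108
ŷ = 2.108 / 0.7 = 3.01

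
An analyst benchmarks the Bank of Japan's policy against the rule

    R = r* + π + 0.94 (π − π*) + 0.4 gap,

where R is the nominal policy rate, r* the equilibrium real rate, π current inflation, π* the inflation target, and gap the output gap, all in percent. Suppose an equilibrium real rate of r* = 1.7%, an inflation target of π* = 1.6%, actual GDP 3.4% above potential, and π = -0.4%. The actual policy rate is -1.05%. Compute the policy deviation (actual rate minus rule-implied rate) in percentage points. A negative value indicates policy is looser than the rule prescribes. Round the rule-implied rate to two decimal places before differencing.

-1.83 pp

Output 3.4% above potential → gap = 3.4.
R = 1.7 + (-0.4) + 0.94 × (-0.4 − 1.6) + 0.4 × 3.4
   = 1.7 − 0.4 − 1.88 + 1.36 = 0.78
Deviation = -1.05 − 0.78 = -1.83 pp.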